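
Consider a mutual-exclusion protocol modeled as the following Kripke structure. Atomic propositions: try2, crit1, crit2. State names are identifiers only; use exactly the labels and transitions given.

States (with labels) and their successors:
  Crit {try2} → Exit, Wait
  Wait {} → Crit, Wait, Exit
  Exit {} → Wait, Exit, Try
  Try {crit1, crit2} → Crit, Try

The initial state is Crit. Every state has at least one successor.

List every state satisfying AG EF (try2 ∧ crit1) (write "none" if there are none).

none

States satisfying EF (try2 ∧ crit1): ∅.
States satisfying AG EF (try2 ∧ crit1): ∅.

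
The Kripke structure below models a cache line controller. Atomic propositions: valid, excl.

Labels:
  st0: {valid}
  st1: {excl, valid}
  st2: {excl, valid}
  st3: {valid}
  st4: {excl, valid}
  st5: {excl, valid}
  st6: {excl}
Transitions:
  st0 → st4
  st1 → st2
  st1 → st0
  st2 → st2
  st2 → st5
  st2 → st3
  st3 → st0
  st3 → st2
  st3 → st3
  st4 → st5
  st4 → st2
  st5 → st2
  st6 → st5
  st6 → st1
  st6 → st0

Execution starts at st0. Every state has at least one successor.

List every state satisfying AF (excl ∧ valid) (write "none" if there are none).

{st0, st1, st2, st4, st5, st6}

States satisfying excl ∧ valid: {st1, st2, st4, st5}.
States satisfying AF (excl ∧ valid): {st0, st1, st2, st4, st5, st6}.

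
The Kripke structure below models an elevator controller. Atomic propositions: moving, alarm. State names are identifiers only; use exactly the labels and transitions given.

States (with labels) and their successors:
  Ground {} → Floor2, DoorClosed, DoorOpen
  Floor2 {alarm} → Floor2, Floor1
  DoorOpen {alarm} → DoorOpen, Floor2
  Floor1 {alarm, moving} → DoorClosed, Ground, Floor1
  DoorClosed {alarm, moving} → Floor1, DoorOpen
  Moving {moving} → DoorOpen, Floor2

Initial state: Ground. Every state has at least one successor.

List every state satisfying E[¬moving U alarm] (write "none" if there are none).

States satisfying ¬moving: {Ground, Floor2, DoorOpen}.
States satisfying alarm: {Floor2, DoorOpen, Floor1, DoorClosed}.
States satisfying E[¬moving U alarm]: {Ground, Floor2, DoorOpen, Floor1, DoorClosed}.

{Ground, Floor2, DoorOpen, Floor1, DoorClosed}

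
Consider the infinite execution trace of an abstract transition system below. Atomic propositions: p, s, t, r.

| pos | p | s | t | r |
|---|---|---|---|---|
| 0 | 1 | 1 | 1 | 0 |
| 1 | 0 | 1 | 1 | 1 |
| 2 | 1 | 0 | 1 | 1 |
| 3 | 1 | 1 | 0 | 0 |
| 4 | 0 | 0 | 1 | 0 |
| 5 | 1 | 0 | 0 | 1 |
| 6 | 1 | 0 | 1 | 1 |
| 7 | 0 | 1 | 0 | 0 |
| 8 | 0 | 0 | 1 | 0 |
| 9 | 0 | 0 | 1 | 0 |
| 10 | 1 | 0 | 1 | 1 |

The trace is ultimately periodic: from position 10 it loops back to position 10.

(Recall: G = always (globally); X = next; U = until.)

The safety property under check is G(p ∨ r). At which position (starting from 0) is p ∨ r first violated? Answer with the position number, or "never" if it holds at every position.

4

Check p ∨ r at each position in order: 0 ✓, 1 ✓, 2 ✓, 3 ✓.
At position 4 the labels are {t}, so p ∨ r is false there. This is the first violation.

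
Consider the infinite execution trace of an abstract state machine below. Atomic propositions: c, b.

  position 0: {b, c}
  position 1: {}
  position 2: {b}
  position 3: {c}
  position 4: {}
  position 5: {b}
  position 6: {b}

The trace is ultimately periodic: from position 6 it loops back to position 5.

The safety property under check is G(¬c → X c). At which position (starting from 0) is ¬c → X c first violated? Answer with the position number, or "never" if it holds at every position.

Check ¬c → X c at each position in order: 0 ✓.
At position 1 the labels are {} and the next position 2 has {b}, so ¬c → X c is false there. This is the first violation.

1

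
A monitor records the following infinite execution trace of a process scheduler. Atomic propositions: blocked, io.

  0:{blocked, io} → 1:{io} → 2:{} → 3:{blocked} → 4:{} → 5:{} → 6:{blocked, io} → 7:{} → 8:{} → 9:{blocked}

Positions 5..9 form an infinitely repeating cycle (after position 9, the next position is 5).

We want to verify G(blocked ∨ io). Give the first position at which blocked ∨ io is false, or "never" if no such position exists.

2

Check blocked ∨ io at each position in order: 0 ✓, 1 ✓.
At position 2 the labels are {}, so blocked ∨ io is false there. This is the first violation.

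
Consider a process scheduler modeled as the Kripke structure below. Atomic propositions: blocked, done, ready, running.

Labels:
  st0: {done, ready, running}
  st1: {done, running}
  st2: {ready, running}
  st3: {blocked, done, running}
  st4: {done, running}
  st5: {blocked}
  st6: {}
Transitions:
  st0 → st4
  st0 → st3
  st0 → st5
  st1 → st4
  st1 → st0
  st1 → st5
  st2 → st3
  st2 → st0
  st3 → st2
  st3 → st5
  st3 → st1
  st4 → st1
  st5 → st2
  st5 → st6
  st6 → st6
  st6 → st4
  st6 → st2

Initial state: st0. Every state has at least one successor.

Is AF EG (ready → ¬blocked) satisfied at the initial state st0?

States satisfying EG (ready → ¬blocked): {st0, st1, st2, st3, st4, st5, st6}.
States satisfying AF EG (ready → ¬blocked): {st0, st1, st2, st3, st4, st5, st6}.
st0 ∈ Sat(AF EG (ready → ¬blocked)).

Holds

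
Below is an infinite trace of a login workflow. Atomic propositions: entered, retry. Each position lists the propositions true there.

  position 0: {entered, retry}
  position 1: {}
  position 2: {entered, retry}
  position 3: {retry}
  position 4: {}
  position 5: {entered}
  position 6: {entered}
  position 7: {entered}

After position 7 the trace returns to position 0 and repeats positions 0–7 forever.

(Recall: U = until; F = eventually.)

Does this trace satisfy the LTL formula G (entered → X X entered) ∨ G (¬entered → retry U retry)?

entered → X X entered must hold at every position from 0 onward. It fails at position 2, so G (entered → X X entered) is false.
Positions where entered holds: 0, 2, 5, 6, 7.
Check X X entered at each: 0→ok, 2→fails, 5→ok, 6→ok, 7→fails.
¬entered → retry U retry must hold at every position from 0 onward. It fails at position 1, so G (¬entered → retry U retry) is false.
Positions where ¬entered holds: 1, 3, 4.
Check retry U retry at each: 1→fails, 3→ok, 4→fails.
At position 0: G (entered → X X entered) is false; G (¬entered → retry U retry) is false; so G (entered → X X entered) ∨ G (¬entered → retry U retry) is false.

Violated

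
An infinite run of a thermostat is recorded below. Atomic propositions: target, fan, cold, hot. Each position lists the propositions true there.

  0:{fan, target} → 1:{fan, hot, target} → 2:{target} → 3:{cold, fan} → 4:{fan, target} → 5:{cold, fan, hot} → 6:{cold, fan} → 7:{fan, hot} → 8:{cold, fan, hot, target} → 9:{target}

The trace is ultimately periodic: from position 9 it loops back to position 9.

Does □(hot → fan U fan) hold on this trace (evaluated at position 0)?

Yes

hot → fan U fan holds at every position 0..9, and those are all positions ever visited, so □(hot → fan U fan) holds.
Positions where hot holds: 1, 5, 7, 8.
Check fan U fan at each: 1→ok, 5→ok, 7→ok, 8→ok.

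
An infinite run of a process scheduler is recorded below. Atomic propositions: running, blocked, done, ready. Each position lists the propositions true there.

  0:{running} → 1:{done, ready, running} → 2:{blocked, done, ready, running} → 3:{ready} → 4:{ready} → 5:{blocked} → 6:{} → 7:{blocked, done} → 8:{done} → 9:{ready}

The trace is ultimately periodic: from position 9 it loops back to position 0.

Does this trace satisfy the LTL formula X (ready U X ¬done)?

The position after 0 is 1; ready U X ¬done is true there.

Holds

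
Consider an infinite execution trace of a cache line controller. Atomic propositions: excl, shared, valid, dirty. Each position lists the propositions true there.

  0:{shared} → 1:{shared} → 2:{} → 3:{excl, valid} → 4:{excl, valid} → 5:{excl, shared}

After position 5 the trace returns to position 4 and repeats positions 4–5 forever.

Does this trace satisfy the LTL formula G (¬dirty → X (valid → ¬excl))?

No

¬dirty → X (valid → ¬excl) must hold at every position from 0 onward. It fails at position 2, so G (¬dirty → X (valid → ¬excl)) is false.
Positions where ¬dirty holds: 0, 1, 2, 3, 4, 5.
Check X (valid → ¬excl) at each: 0→ok, 1→ok, 2→fails, 3→fails, 4→ok, 5→fails.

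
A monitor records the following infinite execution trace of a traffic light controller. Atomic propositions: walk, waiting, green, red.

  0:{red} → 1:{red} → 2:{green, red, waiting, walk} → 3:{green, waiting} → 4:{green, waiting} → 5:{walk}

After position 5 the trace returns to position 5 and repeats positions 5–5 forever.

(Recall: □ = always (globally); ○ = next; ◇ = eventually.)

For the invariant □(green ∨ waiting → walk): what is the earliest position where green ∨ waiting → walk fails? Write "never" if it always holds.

Check green ∨ waiting → walk at each position in order: 0 ✓, 1 ✓, 2 ✓.
At position 3 the labels are {green, waiting}, so green ∨ waiting → walk is false there. This is the first violation.

3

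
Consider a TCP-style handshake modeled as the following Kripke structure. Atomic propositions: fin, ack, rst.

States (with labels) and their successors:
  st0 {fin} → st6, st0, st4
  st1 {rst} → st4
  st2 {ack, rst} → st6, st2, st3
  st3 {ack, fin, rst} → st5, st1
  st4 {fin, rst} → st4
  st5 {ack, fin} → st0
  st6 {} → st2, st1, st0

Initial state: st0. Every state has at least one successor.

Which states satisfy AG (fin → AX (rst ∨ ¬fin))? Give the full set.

{st1, st4}

States satisfying fin → AX (rst ∨ ¬fin): {st1, st2, st4, st6}.
States satisfying AG (fin → AX (rst ∨ ¬fin)): {st1, st4}.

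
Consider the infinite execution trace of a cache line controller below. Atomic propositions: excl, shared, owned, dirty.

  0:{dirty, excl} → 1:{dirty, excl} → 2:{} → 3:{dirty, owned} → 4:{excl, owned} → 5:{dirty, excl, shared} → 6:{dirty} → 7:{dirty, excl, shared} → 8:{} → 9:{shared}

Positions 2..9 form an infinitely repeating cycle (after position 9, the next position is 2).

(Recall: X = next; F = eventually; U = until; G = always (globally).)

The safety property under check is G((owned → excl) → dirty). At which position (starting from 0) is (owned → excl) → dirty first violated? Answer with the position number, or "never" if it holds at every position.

Check (owned → excl) → dirty at each position in order: 0 ✓, 1 ✓.
At position 2 the labels are {}, so (owned → excl) → dirty is false there. This is the first violation.

2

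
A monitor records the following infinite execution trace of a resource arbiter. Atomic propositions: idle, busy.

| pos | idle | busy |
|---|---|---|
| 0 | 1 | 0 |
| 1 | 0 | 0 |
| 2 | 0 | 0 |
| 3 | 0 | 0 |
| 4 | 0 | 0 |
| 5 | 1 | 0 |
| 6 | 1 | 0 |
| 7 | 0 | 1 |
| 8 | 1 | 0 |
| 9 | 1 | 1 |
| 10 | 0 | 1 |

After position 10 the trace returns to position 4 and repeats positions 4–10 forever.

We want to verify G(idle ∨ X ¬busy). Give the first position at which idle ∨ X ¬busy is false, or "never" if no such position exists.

never

idle ∨ X ¬busy holds at every position 0..10, and those are all the positions the trace ever visits, so the invariant G(idle ∨ X ¬busy) is never violated.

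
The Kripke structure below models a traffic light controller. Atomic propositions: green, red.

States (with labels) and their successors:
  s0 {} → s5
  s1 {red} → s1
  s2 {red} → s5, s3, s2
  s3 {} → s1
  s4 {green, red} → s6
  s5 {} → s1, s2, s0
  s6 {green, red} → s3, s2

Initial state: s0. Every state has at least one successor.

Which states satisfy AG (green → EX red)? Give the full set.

States satisfying green → EX red: {s0, s1, s2, s3, s4, s5, s6}.
States satisfying AG (green → EX red): {s0, s1, s2, s3, s4, s5, s6}.

{s0, s1, s2, s3, s4, s5, s6}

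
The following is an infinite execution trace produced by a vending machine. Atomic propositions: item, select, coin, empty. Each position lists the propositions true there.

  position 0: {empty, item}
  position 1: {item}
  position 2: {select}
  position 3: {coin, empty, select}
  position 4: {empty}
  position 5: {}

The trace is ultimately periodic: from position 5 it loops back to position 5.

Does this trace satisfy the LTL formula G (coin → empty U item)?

coin → empty U item must hold at every position from 0 onward. It fails at position 3, so G (coin → empty U item) is false.
Positions where coin holds: 3.
Check empty U item at each: 3→fails.

Violated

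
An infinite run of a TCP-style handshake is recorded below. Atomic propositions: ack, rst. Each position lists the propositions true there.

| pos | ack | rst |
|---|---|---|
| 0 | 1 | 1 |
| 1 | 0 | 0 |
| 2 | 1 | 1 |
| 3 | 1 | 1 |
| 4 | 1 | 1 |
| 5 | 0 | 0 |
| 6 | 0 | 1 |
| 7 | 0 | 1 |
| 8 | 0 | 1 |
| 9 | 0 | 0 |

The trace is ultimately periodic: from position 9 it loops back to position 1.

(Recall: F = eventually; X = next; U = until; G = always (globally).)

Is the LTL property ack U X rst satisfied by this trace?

Walking from position 0: X rst first holds at position 1, and ack holds at every earlier position along the way, so ack U X rst holds.

Holds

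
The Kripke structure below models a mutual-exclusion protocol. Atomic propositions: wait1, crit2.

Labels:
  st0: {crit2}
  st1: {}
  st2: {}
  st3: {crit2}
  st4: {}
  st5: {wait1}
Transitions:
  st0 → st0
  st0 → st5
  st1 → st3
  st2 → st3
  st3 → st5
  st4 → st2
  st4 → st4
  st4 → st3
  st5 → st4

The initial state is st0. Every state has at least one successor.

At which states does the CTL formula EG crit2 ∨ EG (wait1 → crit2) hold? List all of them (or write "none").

{st0, st4}

States satisfying crit2: {st0, st3}.
States satisfying EG crit2: {st0}.
States satisfying wait1 → crit2: {st0, st1, st2, st3, st4}.
States satisfying EG (wait1 → crit2): {st0, st4}.
States satisfying EG crit2 ∨ EG (wait1 → crit2): {st0, st4}.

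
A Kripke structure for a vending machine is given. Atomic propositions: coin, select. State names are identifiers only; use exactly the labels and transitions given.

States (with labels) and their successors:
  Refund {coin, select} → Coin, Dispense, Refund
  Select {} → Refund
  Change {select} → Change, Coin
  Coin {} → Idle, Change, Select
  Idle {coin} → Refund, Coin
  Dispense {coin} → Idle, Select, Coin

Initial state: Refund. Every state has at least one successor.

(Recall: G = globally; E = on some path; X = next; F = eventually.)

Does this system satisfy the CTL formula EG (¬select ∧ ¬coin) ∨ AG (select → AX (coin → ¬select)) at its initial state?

Does not hold

States satisfying ¬select ∧ ¬coin: {Select, Coin}.
States satisfying EG (¬select ∧ ¬coin): ∅.
States satisfying select → AX (coin → ¬select): {Select, Change, Coin, Idle, Dispense}.
States satisfying AG (select → AX (coin → ¬select)): ∅.
States satisfying EG (¬select ∧ ¬coin) ∨ AG (select → AX (coin → ¬select)): ∅.
Refund ∉ Sat(EG (¬select ∧ ¬coin) ∨ AG (select → AX (coin → ¬select))).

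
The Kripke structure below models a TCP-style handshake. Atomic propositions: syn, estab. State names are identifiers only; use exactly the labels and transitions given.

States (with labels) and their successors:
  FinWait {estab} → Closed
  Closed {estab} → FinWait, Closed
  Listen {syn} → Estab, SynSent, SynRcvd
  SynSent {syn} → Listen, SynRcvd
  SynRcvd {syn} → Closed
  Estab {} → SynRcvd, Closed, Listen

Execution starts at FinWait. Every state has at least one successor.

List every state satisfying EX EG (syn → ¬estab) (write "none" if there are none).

{FinWait, Closed, Listen, SynSent, SynRcvd, Estab}

States satisfying EG (syn → ¬estab): {FinWait, Closed, Listen, SynSent, SynRcvd, Estab}.
States satisfying EX EG (syn → ¬estab): {FinWait, Closed, Listen, SynSent, SynRcvd, Estab}.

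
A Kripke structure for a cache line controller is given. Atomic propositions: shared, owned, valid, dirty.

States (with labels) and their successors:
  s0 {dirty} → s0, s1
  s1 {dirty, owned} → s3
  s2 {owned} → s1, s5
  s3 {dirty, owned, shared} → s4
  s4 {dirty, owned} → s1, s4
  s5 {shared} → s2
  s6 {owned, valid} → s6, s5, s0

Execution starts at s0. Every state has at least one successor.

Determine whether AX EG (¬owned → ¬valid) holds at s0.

Yes

States satisfying EG (¬owned → ¬valid): {s0, s1, s2, s3, s4, s5, s6}.
States satisfying AX EG (¬owned → ¬valid): {s0, s1, s2, s3, s4, s5, s6}.
s0 ∈ Sat(AX EG (¬owned → ¬valid)).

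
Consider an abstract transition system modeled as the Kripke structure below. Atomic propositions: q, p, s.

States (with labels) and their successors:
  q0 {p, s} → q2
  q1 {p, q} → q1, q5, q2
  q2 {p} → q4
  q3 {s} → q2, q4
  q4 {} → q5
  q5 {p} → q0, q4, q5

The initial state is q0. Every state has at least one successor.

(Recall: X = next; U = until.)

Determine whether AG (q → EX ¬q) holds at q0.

Holds

States satisfying q → EX ¬q: {q0, q1, q2, q3, q4, q5}.
States satisfying AG (q → EX ¬q): {q0, q1, q2, q3, q4, q5}.
Every state reachable from q0 satisfies q → EX ¬q.
q0 ∈ Sat(AG (q → EX ¬q)).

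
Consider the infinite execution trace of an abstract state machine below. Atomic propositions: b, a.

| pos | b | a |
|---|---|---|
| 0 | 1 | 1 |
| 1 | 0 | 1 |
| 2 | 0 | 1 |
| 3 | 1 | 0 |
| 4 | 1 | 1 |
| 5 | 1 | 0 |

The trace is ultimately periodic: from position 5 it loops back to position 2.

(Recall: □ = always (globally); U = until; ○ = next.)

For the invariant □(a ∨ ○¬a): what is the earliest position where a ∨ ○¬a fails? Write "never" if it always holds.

Check a ∨ ○¬a at each position in order: 0 ✓, 1 ✓, 2 ✓.
At position 3 the labels are {b} and the next position 4 has {a, b}, so a ∨ ○¬a is false there. This is the first violation.

3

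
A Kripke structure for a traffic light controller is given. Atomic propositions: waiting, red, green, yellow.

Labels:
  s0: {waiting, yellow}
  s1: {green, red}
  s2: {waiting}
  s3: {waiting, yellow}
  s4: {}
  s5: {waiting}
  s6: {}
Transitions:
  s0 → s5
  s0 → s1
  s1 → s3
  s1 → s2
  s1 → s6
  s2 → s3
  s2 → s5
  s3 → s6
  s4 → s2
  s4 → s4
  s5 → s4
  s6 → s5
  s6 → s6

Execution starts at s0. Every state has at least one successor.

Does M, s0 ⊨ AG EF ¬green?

Yes

States satisfying EF ¬green: {s0, s1, s2, s3, s4, s5, s6}.
States satisfying AG EF ¬green: {s0, s1, s2, s3, s4, s5, s6}.
Every state reachable from s0 satisfies EF ¬green.
s0 ∈ Sat(AG EF ¬green).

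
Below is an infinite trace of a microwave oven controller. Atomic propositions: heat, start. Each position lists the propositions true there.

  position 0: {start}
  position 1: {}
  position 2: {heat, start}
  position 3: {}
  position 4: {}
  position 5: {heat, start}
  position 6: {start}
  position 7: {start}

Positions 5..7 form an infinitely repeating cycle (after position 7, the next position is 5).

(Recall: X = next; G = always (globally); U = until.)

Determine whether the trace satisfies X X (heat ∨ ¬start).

Satisfied

The position after 0 is 1; X (heat ∨ ¬start) is true there.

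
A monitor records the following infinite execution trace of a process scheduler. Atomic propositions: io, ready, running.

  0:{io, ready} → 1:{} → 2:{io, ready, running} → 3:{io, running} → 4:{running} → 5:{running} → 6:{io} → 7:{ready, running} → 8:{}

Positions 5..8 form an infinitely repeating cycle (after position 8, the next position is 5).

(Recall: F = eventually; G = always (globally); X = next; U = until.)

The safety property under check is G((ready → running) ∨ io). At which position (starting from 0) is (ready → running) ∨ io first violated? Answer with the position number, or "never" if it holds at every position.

(ready → running) ∨ io holds at every position 0..8, and those are all the positions the trace ever visits, so the invariant G((ready → running) ∨ io) is never violated.

never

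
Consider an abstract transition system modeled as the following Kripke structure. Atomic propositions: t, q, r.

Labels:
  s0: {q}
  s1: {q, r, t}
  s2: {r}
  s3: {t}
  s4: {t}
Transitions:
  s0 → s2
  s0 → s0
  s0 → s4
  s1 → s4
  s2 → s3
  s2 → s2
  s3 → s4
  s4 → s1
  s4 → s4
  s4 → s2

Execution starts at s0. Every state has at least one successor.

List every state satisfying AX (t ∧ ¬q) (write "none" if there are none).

States satisfying t ∧ ¬q: {s3, s4}.
States satisfying AX (t ∧ ¬q): {s1, s3}.

{s1, s3}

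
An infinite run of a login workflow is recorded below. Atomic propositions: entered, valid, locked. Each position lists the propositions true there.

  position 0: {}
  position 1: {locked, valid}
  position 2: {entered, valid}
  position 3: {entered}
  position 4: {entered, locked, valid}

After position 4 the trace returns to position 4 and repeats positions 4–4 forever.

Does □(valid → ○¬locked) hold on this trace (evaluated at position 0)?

valid → ○¬locked must hold at every position from 0 onward. It fails at position 4, so □(valid → ○¬locked) is false.
Positions where valid holds: 1, 2, 4.
Check ○¬locked at each: 1→ok, 2→ok, 4→fails.

Violated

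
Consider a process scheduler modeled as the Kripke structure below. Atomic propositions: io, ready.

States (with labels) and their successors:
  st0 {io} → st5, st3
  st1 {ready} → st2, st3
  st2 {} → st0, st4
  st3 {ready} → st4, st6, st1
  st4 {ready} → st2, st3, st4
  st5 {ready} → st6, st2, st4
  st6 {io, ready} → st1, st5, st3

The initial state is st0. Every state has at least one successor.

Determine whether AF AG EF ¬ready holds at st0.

States satisfying AG EF ¬ready: {st0, st1, st2, st3, st4, st5, st6}.
States satisfying AF AG EF ¬ready: {st0, st1, st2, st3, st4, st5, st6}.
st0 ∈ Sat(AF AG EF ¬ready).

Satisfied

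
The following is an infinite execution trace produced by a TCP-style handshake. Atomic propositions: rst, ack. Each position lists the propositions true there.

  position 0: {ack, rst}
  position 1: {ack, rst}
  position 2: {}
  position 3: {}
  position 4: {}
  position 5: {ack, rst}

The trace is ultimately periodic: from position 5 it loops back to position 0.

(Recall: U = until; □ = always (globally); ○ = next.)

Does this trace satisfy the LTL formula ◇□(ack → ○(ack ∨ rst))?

□(ack → ○(ack ∨ rst)) is false at every position 0..5, so it never becomes true and ◇□(ack → ○(ack ∨ rst)) fails.

No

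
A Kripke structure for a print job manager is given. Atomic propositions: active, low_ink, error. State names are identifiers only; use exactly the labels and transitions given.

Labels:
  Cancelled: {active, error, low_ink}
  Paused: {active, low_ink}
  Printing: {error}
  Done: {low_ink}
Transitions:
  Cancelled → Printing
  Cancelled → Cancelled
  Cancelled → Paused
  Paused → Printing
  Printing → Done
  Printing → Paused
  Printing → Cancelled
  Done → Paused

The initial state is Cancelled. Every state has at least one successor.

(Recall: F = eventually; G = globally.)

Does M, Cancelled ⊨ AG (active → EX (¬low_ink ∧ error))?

States satisfying active → EX (¬low_ink ∧ error): {Cancelled, Paused, Printing, Done}.
States satisfying AG (active → EX (¬low_ink ∧ error)): {Cancelled, Paused, Printing, Done}.
Every state reachable from Cancelled satisfies active → EX (¬low_ink ∧ error).
Cancelled ∈ Sat(AG (active → EX (¬low_ink ∧ error))).

Holds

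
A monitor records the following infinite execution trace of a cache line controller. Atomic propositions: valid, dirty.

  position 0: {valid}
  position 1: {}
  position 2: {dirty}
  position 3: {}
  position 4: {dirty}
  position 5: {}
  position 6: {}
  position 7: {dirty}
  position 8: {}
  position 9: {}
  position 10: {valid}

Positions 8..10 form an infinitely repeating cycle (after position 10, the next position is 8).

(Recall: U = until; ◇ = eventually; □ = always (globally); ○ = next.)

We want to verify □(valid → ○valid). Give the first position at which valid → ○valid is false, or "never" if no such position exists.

At position 0 the labels are {valid} and the next position 1 has {}, so valid → ○valid is false there. This is the first violation.

0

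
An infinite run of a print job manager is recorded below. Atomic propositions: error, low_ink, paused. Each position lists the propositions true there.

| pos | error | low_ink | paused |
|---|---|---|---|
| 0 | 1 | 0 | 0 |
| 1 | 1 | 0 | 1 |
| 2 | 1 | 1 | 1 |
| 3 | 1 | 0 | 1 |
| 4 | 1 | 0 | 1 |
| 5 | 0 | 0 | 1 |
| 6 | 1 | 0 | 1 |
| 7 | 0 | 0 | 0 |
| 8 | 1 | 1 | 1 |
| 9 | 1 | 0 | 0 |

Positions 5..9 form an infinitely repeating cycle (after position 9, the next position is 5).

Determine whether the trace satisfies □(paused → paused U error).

Holds

paused → paused U error holds at every position 0..9, and those are all positions ever visited, so □(paused → paused U error) holds.
Positions where paused holds: 1, 2, 3, 4, 5, 6, 8.
Check paused U error at each: 1→ok, 2→ok, 3→ok, 4→ok, 5→ok, 6→ok, 8→ok.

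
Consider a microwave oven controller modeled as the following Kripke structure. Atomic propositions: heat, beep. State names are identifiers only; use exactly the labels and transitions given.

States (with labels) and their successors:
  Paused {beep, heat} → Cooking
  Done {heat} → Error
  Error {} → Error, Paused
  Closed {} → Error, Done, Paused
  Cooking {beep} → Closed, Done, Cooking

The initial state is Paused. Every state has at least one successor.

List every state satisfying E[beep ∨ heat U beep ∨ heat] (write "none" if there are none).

States satisfying beep ∨ heat: {Paused, Done, Cooking}.
States satisfying E[beep ∨ heat U beep ∨ heat]: {Paused, Done, Cooking}.

{Paused, Done, Cooking}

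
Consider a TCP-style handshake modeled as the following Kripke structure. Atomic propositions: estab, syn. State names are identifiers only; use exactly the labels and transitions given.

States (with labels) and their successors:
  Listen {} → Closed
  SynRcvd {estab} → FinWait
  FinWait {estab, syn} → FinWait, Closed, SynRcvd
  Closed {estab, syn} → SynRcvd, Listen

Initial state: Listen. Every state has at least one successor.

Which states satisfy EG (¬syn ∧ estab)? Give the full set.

none

States satisfying ¬syn ∧ estab: {SynRcvd}.
States satisfying EG (¬syn ∧ estab): ∅.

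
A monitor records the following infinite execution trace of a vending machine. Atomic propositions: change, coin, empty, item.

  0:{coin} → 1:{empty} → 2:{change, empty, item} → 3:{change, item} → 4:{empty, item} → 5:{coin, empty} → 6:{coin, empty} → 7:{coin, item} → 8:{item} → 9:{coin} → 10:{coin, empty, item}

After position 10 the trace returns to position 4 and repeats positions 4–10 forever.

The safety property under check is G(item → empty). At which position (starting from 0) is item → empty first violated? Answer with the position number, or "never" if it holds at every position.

3

Check item → empty at each position in order: 0 ✓, 1 ✓, 2 ✓.
At position 3 the labels are {change, item}, so item → empty is false there. This is the first violation.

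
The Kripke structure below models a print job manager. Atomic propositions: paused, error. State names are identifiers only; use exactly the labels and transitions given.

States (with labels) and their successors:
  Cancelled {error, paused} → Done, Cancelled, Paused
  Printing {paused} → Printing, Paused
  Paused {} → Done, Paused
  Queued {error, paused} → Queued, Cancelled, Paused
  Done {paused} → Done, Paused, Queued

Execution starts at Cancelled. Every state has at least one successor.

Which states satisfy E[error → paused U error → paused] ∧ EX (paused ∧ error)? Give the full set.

{Cancelled, Queued, Done}

States satisfying error → paused: {Cancelled, Printing, Paused, Queued, Done}.
States satisfying E[error → paused U error → paused]: {Cancelled, Printing, Paused, Queued, Done}.
States satisfying paused ∧ error: {Cancelled, Queued}.
States satisfying EX (paused ∧ error): {Cancelled, Queued, Done}.
States satisfying E[error → paused U error → paused] ∧ EX (paused ∧ error): {Cancelled, Queued, Done}.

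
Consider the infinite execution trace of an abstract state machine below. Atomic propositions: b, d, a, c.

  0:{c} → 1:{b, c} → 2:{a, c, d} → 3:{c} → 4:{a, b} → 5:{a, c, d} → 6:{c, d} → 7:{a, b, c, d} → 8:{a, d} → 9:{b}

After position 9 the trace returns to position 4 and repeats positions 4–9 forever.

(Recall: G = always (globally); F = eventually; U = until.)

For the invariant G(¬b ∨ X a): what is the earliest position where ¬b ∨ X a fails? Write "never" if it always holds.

never

¬b ∨ X a holds at every position 0..9, and those are all the positions the trace ever visits, so the invariant G(¬b ∨ X a) is never violated.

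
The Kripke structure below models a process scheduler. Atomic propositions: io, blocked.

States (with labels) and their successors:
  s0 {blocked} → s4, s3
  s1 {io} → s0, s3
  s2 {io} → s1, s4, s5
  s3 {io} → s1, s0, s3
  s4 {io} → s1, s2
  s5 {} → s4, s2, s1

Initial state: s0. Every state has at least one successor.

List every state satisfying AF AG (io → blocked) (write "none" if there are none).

States satisfying AG (io → blocked): ∅.
States satisfying AF AG (io → blocked): ∅.

none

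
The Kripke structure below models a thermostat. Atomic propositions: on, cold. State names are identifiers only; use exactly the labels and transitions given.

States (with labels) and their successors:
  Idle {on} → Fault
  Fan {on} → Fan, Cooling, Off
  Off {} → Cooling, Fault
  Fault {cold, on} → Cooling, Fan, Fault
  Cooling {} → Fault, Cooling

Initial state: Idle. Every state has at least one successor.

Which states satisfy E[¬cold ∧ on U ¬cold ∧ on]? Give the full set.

{Idle, Fan}

States satisfying ¬cold ∧ on: {Idle, Fan}.
States satisfying E[¬cold ∧ on U ¬cold ∧ on]: {Idle, Fan}.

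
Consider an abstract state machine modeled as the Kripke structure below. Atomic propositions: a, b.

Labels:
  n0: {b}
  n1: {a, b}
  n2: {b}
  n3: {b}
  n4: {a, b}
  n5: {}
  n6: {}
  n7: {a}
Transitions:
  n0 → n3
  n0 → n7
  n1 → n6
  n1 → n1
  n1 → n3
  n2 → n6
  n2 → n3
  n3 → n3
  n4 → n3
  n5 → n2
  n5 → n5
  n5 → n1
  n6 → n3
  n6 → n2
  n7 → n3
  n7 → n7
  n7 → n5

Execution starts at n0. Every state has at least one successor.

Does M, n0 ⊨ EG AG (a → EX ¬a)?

States satisfying AG (a → EX ¬a): {n0, n1, n2, n3, n4, n5, n6, n7}.
States satisfying EG AG (a → EX ¬a): {n0, n1, n2, n3, n4, n5, n6, n7}.
n0 ∈ Sat(EG AG (a → EX ¬a)).

Holds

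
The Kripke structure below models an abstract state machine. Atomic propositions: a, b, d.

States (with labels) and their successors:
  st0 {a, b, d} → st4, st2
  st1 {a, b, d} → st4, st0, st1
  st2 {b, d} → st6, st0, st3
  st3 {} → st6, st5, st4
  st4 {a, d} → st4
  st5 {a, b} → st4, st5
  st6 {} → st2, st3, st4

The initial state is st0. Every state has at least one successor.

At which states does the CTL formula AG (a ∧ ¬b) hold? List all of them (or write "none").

{st4}

States satisfying a ∧ ¬b: {st4}.
States satisfying AG (a ∧ ¬b): {st4}.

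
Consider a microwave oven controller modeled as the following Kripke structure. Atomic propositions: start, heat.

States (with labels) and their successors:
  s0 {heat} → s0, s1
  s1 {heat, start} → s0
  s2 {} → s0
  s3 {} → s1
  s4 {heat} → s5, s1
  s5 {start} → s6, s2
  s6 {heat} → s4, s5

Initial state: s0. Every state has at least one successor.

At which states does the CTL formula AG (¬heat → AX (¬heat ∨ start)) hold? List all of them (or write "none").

{s0, s1, s3}

States satisfying ¬heat → AX (¬heat ∨ start): {s0, s1, s3, s4, s6}.
States satisfying AG (¬heat → AX (¬heat ∨ start)): {s0, s1, s3}.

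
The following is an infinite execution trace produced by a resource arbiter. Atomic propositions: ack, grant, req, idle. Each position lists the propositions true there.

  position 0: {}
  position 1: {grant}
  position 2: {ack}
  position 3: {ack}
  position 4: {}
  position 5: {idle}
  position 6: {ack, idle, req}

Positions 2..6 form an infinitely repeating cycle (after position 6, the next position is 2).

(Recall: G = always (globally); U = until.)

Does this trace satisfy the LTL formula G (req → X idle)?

req → X idle must hold at every position from 0 onward. It fails at position 6, so G (req → X idle) is false.
Positions where req holds: 6.
Check X idle at each: 6→fails.

Violated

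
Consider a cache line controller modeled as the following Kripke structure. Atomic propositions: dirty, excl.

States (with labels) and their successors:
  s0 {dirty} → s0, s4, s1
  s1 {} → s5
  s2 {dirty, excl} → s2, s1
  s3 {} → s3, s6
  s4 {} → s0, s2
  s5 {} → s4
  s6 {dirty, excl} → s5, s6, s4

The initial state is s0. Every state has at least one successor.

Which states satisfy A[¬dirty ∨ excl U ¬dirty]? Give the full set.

States satisfying ¬dirty ∨ excl: {s1, s2, s3, s4, s5, s6}.
States satisfying ¬dirty: {s1, s3, s4, s5}.
States satisfying A[¬dirty ∨ excl U ¬dirty]: {s1, s3, s4, s5}.

{s1, s3, s4, s5}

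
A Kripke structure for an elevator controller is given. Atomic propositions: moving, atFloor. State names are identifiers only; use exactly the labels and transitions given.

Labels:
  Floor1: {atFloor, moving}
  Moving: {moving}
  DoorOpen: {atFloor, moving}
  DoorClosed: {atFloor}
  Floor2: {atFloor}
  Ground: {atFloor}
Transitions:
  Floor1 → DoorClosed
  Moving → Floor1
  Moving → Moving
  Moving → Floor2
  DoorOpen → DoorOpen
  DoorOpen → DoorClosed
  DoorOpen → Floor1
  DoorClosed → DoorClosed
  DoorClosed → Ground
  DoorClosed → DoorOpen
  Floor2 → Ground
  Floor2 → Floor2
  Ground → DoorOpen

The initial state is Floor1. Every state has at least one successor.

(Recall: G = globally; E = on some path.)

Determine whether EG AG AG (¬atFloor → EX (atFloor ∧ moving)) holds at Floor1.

Satisfied

States satisfying AG AG (¬atFloor → EX (atFloor ∧ moving)): {Floor1, Moving, DoorOpen, DoorClosed, Floor2, Ground}.
States satisfying EG AG AG (¬atFloor → EX (atFloor ∧ moving)): {Floor1, Moving, DoorOpen, DoorClosed, Floor2, Ground}.
Floor1 ∈ Sat(EG AG AG (¬atFloor → EX (atFloor ∧ moving))).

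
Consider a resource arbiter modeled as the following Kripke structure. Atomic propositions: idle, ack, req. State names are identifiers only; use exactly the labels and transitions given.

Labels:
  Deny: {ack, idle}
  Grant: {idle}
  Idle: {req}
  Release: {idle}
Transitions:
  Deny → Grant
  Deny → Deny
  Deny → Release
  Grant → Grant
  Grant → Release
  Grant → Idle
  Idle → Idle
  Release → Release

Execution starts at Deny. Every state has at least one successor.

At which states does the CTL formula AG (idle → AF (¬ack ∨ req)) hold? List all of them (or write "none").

{Grant, Idle, Release}

States satisfying idle → AF (¬ack ∨ req): {Grant, Idle, Release}.
States satisfying AG (idle → AF (¬ack ∨ req)): {Grant, Idle, Release}.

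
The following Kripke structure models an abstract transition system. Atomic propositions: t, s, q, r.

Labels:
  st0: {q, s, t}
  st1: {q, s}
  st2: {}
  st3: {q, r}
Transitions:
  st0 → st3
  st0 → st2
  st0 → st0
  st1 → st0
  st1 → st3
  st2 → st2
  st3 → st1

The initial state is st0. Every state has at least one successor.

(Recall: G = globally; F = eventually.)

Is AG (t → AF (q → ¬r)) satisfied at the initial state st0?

Satisfied

States satisfying t → AF (q → ¬r): {st0, st1, st2, st3}.
States satisfying AG (t → AF (q → ¬r)): {st0, st1, st2, st3}.
Every state reachable from st0 satisfies t → AF (q → ¬r).
st0 ∈ Sat(AG (t → AF (q → ¬r))).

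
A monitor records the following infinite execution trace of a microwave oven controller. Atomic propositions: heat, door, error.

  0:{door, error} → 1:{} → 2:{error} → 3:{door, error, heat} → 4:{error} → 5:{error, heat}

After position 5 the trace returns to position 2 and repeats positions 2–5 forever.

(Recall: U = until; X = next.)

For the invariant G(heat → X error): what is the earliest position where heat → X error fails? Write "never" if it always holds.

heat → X error holds at every position 0..5, and those are all the positions the trace ever visits, so the invariant G(heat → X error) is never violated.

never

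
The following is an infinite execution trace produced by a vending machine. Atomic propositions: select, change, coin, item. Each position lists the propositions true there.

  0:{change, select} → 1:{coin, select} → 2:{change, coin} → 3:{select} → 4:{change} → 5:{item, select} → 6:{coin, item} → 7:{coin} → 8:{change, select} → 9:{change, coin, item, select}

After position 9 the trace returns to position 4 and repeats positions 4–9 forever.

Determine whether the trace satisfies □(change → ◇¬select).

Satisfied

change → ◇¬select holds at every position 0..9, and those are all positions ever visited, so □(change → ◇¬select) holds.
Positions where change holds: 0, 2, 4, 8, 9.
Check ◇¬select at each: 0→ok, 2→ok, 4→ok, 8→ok, 9→ok.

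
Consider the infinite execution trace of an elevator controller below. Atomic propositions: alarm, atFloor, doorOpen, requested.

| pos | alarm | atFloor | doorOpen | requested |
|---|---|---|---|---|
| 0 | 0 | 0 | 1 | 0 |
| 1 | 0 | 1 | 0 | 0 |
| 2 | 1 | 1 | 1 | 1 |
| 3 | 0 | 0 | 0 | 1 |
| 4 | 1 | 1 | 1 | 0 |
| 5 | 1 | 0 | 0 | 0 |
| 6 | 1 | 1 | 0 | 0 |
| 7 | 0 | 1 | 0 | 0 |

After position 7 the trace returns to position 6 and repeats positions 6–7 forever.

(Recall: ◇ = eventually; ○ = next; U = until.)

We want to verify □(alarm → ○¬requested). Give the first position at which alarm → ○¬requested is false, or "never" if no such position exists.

Check alarm → ○¬requested at each position in order: 0 ✓, 1 ✓.
At position 2 the labels are {alarm, atFloor, doorOpen, requested} and the next position 3 has {requested}, so alarm → ○¬requested is false there. This is the first violation.

2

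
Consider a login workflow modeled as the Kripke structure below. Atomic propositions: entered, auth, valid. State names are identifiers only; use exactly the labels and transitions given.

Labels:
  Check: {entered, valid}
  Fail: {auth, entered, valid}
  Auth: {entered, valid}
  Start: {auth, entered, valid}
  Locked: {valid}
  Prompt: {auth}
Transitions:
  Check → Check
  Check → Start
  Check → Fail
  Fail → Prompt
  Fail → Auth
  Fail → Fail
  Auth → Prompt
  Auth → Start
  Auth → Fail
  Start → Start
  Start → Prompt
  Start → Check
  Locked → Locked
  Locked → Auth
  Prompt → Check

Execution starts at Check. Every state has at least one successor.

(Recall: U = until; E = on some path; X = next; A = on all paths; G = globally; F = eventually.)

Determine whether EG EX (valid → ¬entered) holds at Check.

States satisfying EX (valid → ¬entered): {Fail, Auth, Start, Locked}.
States satisfying EG EX (valid → ¬entered): {Fail, Auth, Start, Locked}.
No suitable path/successor from Check witnesses the formula.
Check ∉ Sat(EG EX (valid → ¬entered)).

Does not hold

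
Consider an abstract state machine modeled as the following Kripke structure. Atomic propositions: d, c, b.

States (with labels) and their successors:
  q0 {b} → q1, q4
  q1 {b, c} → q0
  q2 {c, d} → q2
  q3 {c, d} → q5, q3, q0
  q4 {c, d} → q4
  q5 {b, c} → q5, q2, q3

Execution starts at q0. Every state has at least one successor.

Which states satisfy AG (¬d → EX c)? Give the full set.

States satisfying ¬d → EX c: {q0, q2, q3, q4, q5}.
States satisfying AG (¬d → EX c): {q2, q4}.

{q2, q4}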